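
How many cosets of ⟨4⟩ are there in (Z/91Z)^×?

12

The order of 4 must divide φ(91) = φ(7·13) = (7−1)·(13−1) = 6·12 = 72 = 2^3 · 3^2.
Divisors of 72: 1, 2, 3, 4, 6, 8, 9, 12, 18, 24, 36, 72.
Check 4^d mod 91 for each divisor in increasing order:
4^1 ≡ 4 (mod 91)
4^2 ≡ 16 (mod 91)
4^3 ≡ 64 (mod 91)
4^4 ≡ 74 (mod 91)
4^6 ≡ 1 (mod 91) ✓
Thus |⟨4⟩| = ord(4) = 6.
Index = |(Z/91Z)^×| / |⟨4⟩| = 72 / 6 = 12.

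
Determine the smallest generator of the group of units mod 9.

φ(9) = φ(3^2) = 3·(3−1) = 6 = 2 · 3.
Test candidates g = 2, 3, … against the prime factors q ∈ {2, 3} of φ(9): g is a generator iff g^(6/q) ≢ 1 for every such q.
g = 2: 2^3 ≡ 8; 2^2 ≡ 4 — none is 1, so 2 is a primitive root.
The smallest primitive root modulo 9 is 2.

2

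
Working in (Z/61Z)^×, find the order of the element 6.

60

By Lagrange's theorem, ord_61(6) divides φ(61) = 61 − 1 = 60 = 2^2 · 3 · 5.
Divisors of 60: 1, 2, 3, 4, 5, 6, 10, 12, 15, 20, 30, 60.
Evaluate successive powers at the divisors of 60:
6^1 ≡ 6
6^2 ≡ 36
6^3 ≡ 33
6^4 ≡ 15
6^5 ≡ 29
6^6 ≡ 52
6^10 ≡ 48
6^12 ≡ 20
6^15 ≡ 50
6^20 ≡ 47
6^30 ≡ 60
6^60 ≡ 1
Therefore the multiplicative order of 6 modulo 61 is 60.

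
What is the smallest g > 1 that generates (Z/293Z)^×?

φ(293) = 293 − 1 = 292 = 2^2 · 73.
g is a primitive root iff g^(292/q) ≢ 1 (mod 293) for each prime q ∈ {2, 73}.
g = 2: 2^146 ≡ 292; 2^4 ≡ 16 — none is 1, so 2 is a primitive root.
The smallest primitive root modulo 293 is 2.

2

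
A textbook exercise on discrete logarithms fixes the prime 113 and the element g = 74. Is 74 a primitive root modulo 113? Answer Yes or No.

Yes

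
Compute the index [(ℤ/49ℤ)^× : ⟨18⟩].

14

By Lagrange's theorem, ord_49(18) divides φ(49) = φ(7^2) = 7·(7−1) = 42 = 2 · 3 · 7.
Divisors of 42: 1, 2, 3, 6, 7, 14, 21, 42.
Compute 18^d (mod 49) for the divisors d until we hit 1:
18^1 ≡ 18 (mod 49)
18^2 ≡ 30 (mod 49)
18^3 ≡ 1 (mod 49) ✓
So ord_49(18) = 3, hence |⟨18⟩| = 3.
Index = |(Z/49Z)^×| / |⟨18⟩| = 42 / 3 = 14.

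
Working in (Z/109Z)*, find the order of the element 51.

108

The order of 51 must divide φ(109) = 109 − 1 = 108 = 2^2 · 3^3.
Divisors of 108: 1, 2, 3, 4, 6, 9, 12, 18, 27, 36, 54, 108.
Test each divisor d:
51^1 ≡ 51
51^2 ≡ 94
51^3 ≡ 107
51^4 ≡ 7
51^6 ≡ 4
51^9 ≡ 101
51^12 ≡ 16
51^18 ≡ 64
51^27 ≡ 33
51^36 ≡ 63
51^54 ≡ 108
51^108 ≡ 1
The smallest such exponent is 108, so the order of 51 is 108.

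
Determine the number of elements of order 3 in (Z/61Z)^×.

φ(61) = 61 − 1 = 60 = 2^2 · 3 · 5.
(Z/61Z)^× is cyclic (|G| = 60); a cyclic group of order m has exactly φ(d) elements of each order d | m, and none otherwise.
3 | 60, and φ(3) = 3 − 1 = 2.

2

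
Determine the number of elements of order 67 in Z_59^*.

0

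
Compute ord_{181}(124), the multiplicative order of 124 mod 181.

180

By Lagrange's theorem, ord_181(124) divides φ(181) = 181 − 1 = 180 = 2^2 · 3^2 · 5.
Divisors of 180: 1, 2, 3, 4, 5, 6, 9, 10, 12, 15, 18, 20, 30, 36, 45, 60, 90, 180.
Test each divisor d:
124^1 ≡ 124 (mod 181)
124^2 ≡ 172 (mod 181)
124^3 ≡ 151 (mod 181)
124^4 ≡ 81 (mod 181)
124^5 ≡ 89 (mod 181)
124^6 ≡ 176 (mod 181)
124^9 ≡ 150 (mod 181)
124^10 ≡ 138 (mod 181)
124^12 ≡ 25 (mod 181)
124^15 ≡ 155 (mod 181)
124^18 ≡ 56 (mod 181)
124^20 ≡ 39 (mod 181)
124^30 ≡ 133 (mod 181)
124^36 ≡ 59 (mod 181)
124^45 ≡ 162 (mod 181)
124^60 ≡ 132 (mod 181)
124^90 ≡ 180 (mod 181)
124^180 ≡ 1 (mod 181) ✓
Hence ord(124) = 180.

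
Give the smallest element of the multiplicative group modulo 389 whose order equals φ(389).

2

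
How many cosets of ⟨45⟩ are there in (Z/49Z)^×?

Since 45 ∈ (Z/49Z)^×, its order divides φ(49) = φ(7^2) = 7·(7−1) = 42 = 2 · 3 · 7.
Divisors of 42: 1, 2, 3, 6, 7, 14, 21, 42.
Compute 45^d (mod 49) for the divisors d until we hit 1:
45^1 ≡ 45 (mod 49)
45^2 ≡ 16 (mod 49)
45^3 ≡ 34 (mod 49)
45^6 ≡ 29 (mod 49)
45^7 ≡ 31 (mod 49)
45^14 ≡ 30 (mod 49)
45^21 ≡ 48 (mod 49)
45^42 ≡ 1 (mod 49) ✓
So ord_49(45) = 42, hence |⟨45⟩| = 42.
The index is φ(49) / ord(45) = 42 / 42 = 1.

1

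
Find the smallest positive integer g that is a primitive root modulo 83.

2

φ(83) = 83 − 1 = 82 = 2 · 41.
Test candidates g = 2, 3, … against the prime factors q ∈ {2, 41} of φ(83): g is a generator iff g^(82/q) ≢ 1 for every such q.
g = 2: 2^41 ≡ 82; 2^2 ≡ 4 — none is 1, so 2 is a primitive root.
The smallest primitive root modulo 83 is 2.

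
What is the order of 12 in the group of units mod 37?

Since 12 ∈ (Z/37Z)^×, its order divides φ(37) = 37 − 1 = 36 = 2^2 · 3^2.
Divisors of 36: 1, 2, 3, 4, 6, 9, 12, 18, 36.
Evaluate successive powers at the divisors of 36:
12^1 ≡ 12 (mod 37)
12^2 ≡ 33 (mod 37)
12^3 ≡ 26 (mod 37)
12^4 ≡ 16 (mod 37)
12^6 ≡ 10 (mod 37)
12^9 ≡ 1 (mod 37) ✓
Hence ord(12) = 9.

9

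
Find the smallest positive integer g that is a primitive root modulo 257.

3

φ(257) = 257 − 1 = 256 = 2^8.
Test candidates g = 2, 3, … against the prime factors q ∈ {2} of φ(257): g is a generator iff g^(256/q) ≢ 1 for every such q.
g = 2: 2^128 ≡ 1 — hits 1, so not a primitive root.
g = 3: 3^128 ≡ 256 — none is 1, so 3 is a primitive root.
Hence the least primitive root of 257 is 3.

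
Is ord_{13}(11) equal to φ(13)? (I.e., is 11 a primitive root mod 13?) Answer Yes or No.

Yes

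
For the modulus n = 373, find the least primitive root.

2

φ(373) = 373 − 1 = 372 = 2^2 · 3 · 31.
g is a primitive root iff g^(372/q) ≢ 1 (mod 373) for each prime q ∈ {2, 3, 31}.
g = 2: 2^186 ≡ 372; 2^124 ≡ 284; 2^12 ≡ 366 — none is 1, so 2 is a primitive root.
Hence the least primitive root of 373 is 2.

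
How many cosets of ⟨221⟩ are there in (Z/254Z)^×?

Since 221 ∈ (Z/254Z)^×, its order divides φ(254) = φ(2)·φ(127) = 1·126 = 126 = 2 · 3^2 · 7.
Divisors of 126: 1, 2, 3, 6, 7, 9, 14, 18, 21, 42, 63, 126.
Test each divisor d:
221^1 ≡ 221
221^2 ≡ 73
221^3 ≡ 131
221^6 ≡ 143
221^7 ≡ 107
221^9 ≡ 191
221^14 ≡ 19
221^18 ≡ 159
221^21 ≡ 1
The order of 221 is 21, so the subgroup it generates has 21 elements.
The index is φ(254) / ord(221) = 126 / 21 = 6.

6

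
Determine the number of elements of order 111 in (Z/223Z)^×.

72

φ(223) = 223 − 1 = 222 = 2 · 3 · 37.
Since (Z/223Z)^× is cyclic of order 222, the number of elements of order d is φ(d) when d | 222 and 0 otherwise.
111 = 3 · 37 divides 222, and φ(111) = 72.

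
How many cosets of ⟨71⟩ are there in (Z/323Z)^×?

2

ord(71) | φ(323) = φ(17·19) = (17−1)·(19−1) = 16·18 = 288 = 2^5 · 3^2.
Divisors of 288: 1, 2, 3, 4, 6, 8, 9, 12, 16, 18, 24, 32, 36, 48, 72, 96, 144, 288.
Compute 71^d (mod 323) for the divisors d until we hit 1:
71^1 ≡ 71
71^2 ≡ 196
71^3 ≡ 27
71^4 ≡ 302
71^6 ≡ 83
71^8 ≡ 118
71^9 ≡ 303
71^12 ≡ 106
71^16 ≡ 35
71^18 ≡ 77
71^24 ≡ 254
71^32 ≡ 256
71^36 ≡ 115
71^48 ≡ 239
71^72 ≡ 305
71^96 ≡ 273
71^144 ≡ 1
Thus |⟨71⟩| = ord(71) = 144.
The index is φ(323) / ord(71) = 288 / 144 = 2.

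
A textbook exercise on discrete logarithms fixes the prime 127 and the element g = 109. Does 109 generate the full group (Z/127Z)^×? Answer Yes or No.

Yes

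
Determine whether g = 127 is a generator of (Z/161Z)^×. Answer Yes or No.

No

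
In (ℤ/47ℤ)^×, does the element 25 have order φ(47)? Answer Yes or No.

φ(47) = 47 − 1 = 46 = 2 · 23.
It suffices to check that the order of 25 is not a proper divisor of 46: compute 25^(46/q) for q ∈ {2, 23}.
25^23 ≡ 1 (mod 47)  [q = 2: ≡ 1 ✗]
25^2 ≡ 14 (mod 47)  [q = 23: ≢ 1 ✓]
25^23 ≡ 1 shows ord(25) | 23, strictly less than φ(47); not a primitive root.

No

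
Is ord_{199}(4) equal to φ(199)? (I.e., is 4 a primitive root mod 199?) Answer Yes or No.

No

φ(199) = 199 − 1 = 198 = 2 · 3^2 · 11.
4 is a primitive root mod 199 iff 4^(φ(199)/q) ≢ 1 for every prime q | φ(199), i.e. q ∈ {2, 3, 11}.
4^99 ≡ 1 (mod 199)  [q = 2: ≡ 1 ✗]
4^66 ≡ 92 (mod 199)  [q = 3: ≢ 1 ✓]
4^18 ≡ 139 (mod 199)  [q = 11: ≢ 1 ✓]
4^99 ≡ 1 shows ord(4) | 99, strictly less than φ(199); not a primitive root.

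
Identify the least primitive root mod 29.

2

φ(29) = 29 − 1 = 28 = 2^2 · 7.
g is a primitive root iff g^(28/q) ≢ 1 (mod 29) for each prime q ∈ {2, 7}.
g = 2: 2^14 ≡ 28; 2^4 ≡ 16 — none is 1, so 2 is a primitive root.
So 2 is the smallest generator of (Z/29Z)^×.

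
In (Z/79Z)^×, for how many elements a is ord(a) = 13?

12

φ(79) = 79 − 1 = 78 = 2 · 3 · 13.
Since (Z/79Z)^× is cyclic of order 78, the number of elements of order d is φ(d) when d | 78 and 0 otherwise.
13 | 78, and φ(13) = 13 − 1 = 12.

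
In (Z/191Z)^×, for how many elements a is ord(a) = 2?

φ(191) = 191 − 1 = 190 = 2 · 5 · 19.
In a cyclic group of order 190, there are φ(d) elements of order d for each divisor d of 190, and zero for non-divisors.
2 | 190, and φ(2) = 2 − 1 = 1.

1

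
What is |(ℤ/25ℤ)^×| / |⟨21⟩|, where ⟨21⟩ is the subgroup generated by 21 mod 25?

4

The order of 21 must divide φ(25) = φ(5^2) = 5·(5−1) = 20 = 2^2 · 5.
Divisors of 20: 1, 2, 4, 5, 10, 20.
Compute 21^d (mod 25) for the divisors d until we hit 1:
21^1 ≡ 21
21^2 ≡ 16
21^4 ≡ 6
21^5 ≡ 1
The order of 21 is 5, so the subgroup it generates has 5 elements.
[(Z/25Z)^× : ⟨21⟩] = 20/5 = 4.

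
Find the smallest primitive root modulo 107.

2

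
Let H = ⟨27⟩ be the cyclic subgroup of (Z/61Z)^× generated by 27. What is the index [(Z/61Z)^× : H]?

6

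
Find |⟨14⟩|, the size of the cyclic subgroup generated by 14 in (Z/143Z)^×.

5

Since 14 ∈ (Z/143Z)^×, its order divides φ(143) = φ(11·13) = (11−1)·(13−1) = 10·12 = 120 = 2^3 · 3 · 5.
Divisors of 120: 1, 2, 3, 4, 5, 6, 8, 10, 12, 15, 20, 24, 30, 40, 60, 120.
Compute 14^d (mod 143) for the divisors d until we hit 1:
14^1 ≡ 14 (mod 143)
14^2 ≡ 53 (mod 143)
14^3 ≡ 27 (mod 143)
14^4 ≡ 92 (mod 143)
14^5 ≡ 1 (mod 143) ✓
The smallest such exponent is 5, so the order of 14 is 5.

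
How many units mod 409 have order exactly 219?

0

φ(409) = 409 − 1 = 408 = 2^3 · 3 · 17.
(Z/409Z)^× is cyclic (|G| = 408); a cyclic group of order m has exactly φ(d) elements of each order d | m, and none otherwise.
219 does not divide 408, so no element of (Z/409Z)^× has order 219.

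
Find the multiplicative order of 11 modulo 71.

70

Since 11 ∈ (Z/71Z)^×, its order divides φ(71) = 71 − 1 = 70 = 2 · 5 · 7.
Divisors of 70: 1, 2, 5, 7, 10, 14, 35, 70.
Compute 11^d (mod 71) for the divisors d until we hit 1:
11^1 ≡ 11 (mod 71)
11^2 ≡ 50 (mod 71)
11^5 ≡ 23 (mod 71)
11^7 ≡ 14 (mod 71)
11^10 ≡ 32 (mod 71)
11^14 ≡ 54 (mod 71)
11^35 ≡ 70 (mod 71)
11^70 ≡ 1 (mod 71) ✓
Hence ord(11) = 70.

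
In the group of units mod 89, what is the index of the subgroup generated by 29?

1

By Lagrange's theorem, ord_89(29) divides φ(89) = 89 − 1 = 88 = 2^3 · 11.
Divisors of 88: 1, 2, 4, 8, 11, 22, 44, 88.
Evaluate successive powers at the divisors of 88:
29^1 ≡ 29 (mod 89)
29^2 ≡ 40 (mod 89)
29^4 ≡ 87 (mod 89)
29^8 ≡ 4 (mod 89)
29^11 ≡ 12 (mod 89)
29^22 ≡ 55 (mod 89)
29^44 ≡ 88 (mod 89)
29^88 ≡ 1 (mod 89) ✓
Thus |⟨29⟩| = ord(29) = 88.
Index = |(Z/89Z)^×| / |⟨29⟩| = 88 / 88 = 1.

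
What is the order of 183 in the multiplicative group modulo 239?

119

ord(183) | φ(239) = 239 − 1 = 238 = 2 · 7 · 17.
Divisors of 238: 1, 2, 7, 14, 17, 34, 119, 238.
Compute 183^d (mod 239) for the divisors d until we hit 1:
183^1 ≡ 183
183^2 ≡ 29
183^7 ≡ 101
183^14 ≡ 163
183^17 ≡ 100
183^34 ≡ 201
183^119 ≡ 1
Hence ord(183) = 119.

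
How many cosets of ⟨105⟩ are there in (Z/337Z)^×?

7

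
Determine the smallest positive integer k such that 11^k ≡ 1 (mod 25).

5

Since 11 ∈ (Z/25Z)^×, its order divides φ(25) = φ(5^2) = 5·(5−1) = 20 = 2^2 · 5.
Divisors of 20: 1, 2, 4, 5, 10, 20.
Check 11^d mod 25 for each divisor in increasing order:
11^1 ≡ 11
11^2 ≡ 21
11^4 ≡ 16
11^5 ≡ 1
Hence ord(11) = 5.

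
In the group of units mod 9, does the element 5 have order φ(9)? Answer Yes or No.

φ(9) = φ(3^2) = 3·(3−1) = 6 = 2 · 3.
5 is a primitive root mod 9 iff 5^(φ(9)/q) ≢ 1 for every prime q | φ(9), i.e. q ∈ {2, 3}.
5^3 ≡ 8 (mod 9)  [q = 2: ≢ 1 ✓]
5^2 ≡ 7 (mod 9)  [q = 3: ≢ 1 ✓]
Every test exponent gives a nontrivial residue, hence 5 generates the full group.

Yes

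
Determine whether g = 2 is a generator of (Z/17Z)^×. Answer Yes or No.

φ(17) = 17 − 1 = 16 = 2^4.
An element g generates (Z/17Z)^× iff g^(16/q) ≢ 1 (mod 17) for each prime q ∈ {2}.
2^8 ≡ 1 (mod 17)  [q = 2: ≡ 1 ✗]
Since 2^8 ≡ 1, the order of 2 divides 8 < 16, so 2 is not a primitive root.

No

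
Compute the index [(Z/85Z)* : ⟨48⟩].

4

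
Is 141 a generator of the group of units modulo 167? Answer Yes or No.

No

φ(167) = 167 − 1 = 166 = 2 · 83.
141 is a primitive root mod 167 iff 141^(φ(167)/q) ≢ 1 for every prime q | φ(167), i.e. q ∈ {2, 83}.
141^83 ≡ 1 (mod 167)  [q = 2: ≡ 1 ✗]
141^2 ≡ 8 (mod 167)  [q = 83: ≢ 1 ✓]
141^83 ≡ 1 shows ord(141) | 83, strictly less than φ(167); not a primitive root.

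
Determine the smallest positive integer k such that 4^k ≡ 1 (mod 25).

By Lagrange's theorem, ord_25(4) divides φ(25) = φ(5^2) = 5·(5−1) = 20 = 2^2 · 5.
Divisors of 20: 1, 2, 4, 5, 10, 20.
Test each divisor d:
4^1 ≡ 4 (mod 25)
4^2 ≡ 16 (mod 25)
4^4 ≡ 6 (mod 25)
4^5 ≡ 24 (mod 25)
4^10 ≡ 1 (mod 25) ✓
The smallest such exponent is 10, so the order of 4 is 10.

10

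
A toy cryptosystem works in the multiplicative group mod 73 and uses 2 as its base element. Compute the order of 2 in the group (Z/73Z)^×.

9

Since 2 ∈ (Z/73Z)^×, its order divides φ(73) = 73 − 1 = 72 = 2^3 · 3^2.
Divisors of 72: 1, 2, 3, 4, 6, 8, 9, 12, 18, 24, 36, 72.
Test each divisor d:
2^1 ≡ 2 (mod 73)
2^2 ≡ 4 (mod 73)
2^3 ≡ 8 (mod 73)
2^4 ≡ 16 (mod 73)
2^6 ≡ 64 (mod 73)
2^8 ≡ 37 (mod 73)
2^9 ≡ 1 (mod 73) ✓
Therefore the multiplicative order of 2 modulo 73 is 9.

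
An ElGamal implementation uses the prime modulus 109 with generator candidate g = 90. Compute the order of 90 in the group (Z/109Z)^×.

36

The order of 90 must divide φ(109) = 109 − 1 = 108 = 2^2 · 3^3.
Divisors of 108: 1, 2, 3, 4, 6, 9, 12, 18, 27, 36, 54, 108.
Test each divisor d:
90^1 ≡ 90
90^2 ≡ 34
90^3 ≡ 8
90^4 ≡ 66
90^6 ≡ 64
90^9 ≡ 76
90^12 ≡ 63
90^18 ≡ 108
90^27 ≡ 33
90^36 ≡ 1
The smallest such exponent is 36, so the order of 90 is 36.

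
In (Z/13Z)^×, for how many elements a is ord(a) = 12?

φ(13) = 13 − 1 = 12 = 2^2 · 3.
(Z/13Z)^× is cyclic (|G| = 12); a cyclic group of order m has exactly φ(d) elements of each order d | m, and none otherwise.
12 = 2^2 · 3 divides 12, and φ(12) = 4.

4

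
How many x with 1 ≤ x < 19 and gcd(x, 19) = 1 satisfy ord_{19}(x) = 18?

6

φ(19) = 19 − 1 = 18 = 2 · 3^2.
Since (Z/19Z)^× is cyclic of order 18, the number of elements of order d is φ(d) when d | 18 and 0 otherwise.
18 = 2 · 3^2 divides 18, and φ(18) = 6.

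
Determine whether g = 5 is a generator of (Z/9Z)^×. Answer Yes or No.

Yes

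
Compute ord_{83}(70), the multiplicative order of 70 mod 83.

41

Since 70 ∈ (Z/83Z)^×, its order divides φ(83) = 83 − 1 = 82 = 2 · 41.
Divisors of 82: 1, 2, 41, 82.
Test each divisor d:
70^1 ≡ 70
70^2 ≡ 3
70^41 ≡ 1
So ord_83(70) = 41.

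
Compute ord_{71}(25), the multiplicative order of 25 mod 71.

Since 25 ∈ (Z/71Z)^×, its order divides φ(71) = 71 − 1 = 70 = 2 · 5 · 7.
Divisors of 70: 1, 2, 5, 7, 10, 14, 35, 70.
Evaluate successive powers at the divisors of 70:
25^1 ≡ 25 (mod 71)
25^2 ≡ 57 (mod 71)
25^5 ≡ 1 (mod 71) ✓
Hence ord(25) = 5.

5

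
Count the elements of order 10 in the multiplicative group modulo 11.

φ(11) = 11 − 1 = 10 = 2 · 5.
(Z/11Z)^× is cyclic (|G| = 10); a cyclic group of order m has exactly φ(d) elements of each order d | m, and none otherwise.
10 = 2 · 5 divides 10, and φ(10) = 4.

4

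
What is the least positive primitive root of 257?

3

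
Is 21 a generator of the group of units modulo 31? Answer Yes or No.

Yes

φ(31) = 31 − 1 = 30 = 2 · 3 · 5.
21 is a primitive root mod 31 iff 21^(φ(31)/q) ≢ 1 for every prime q | φ(31), i.e. q ∈ {2, 3, 5}.
21^15 ≡ 30 (mod 31)  [q = 2: ≢ 1 ✓]
21^10 ≡ 5 (mod 31)  [q = 3: ≢ 1 ✓]
21^6 ≡ 2 (mod 31)  [q = 5: ≢ 1 ✓]
None equal 1, so ord_31(21) = 30: 21 is a primitive root.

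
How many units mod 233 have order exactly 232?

112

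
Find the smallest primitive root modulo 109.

6

φ(109) = 109 − 1 = 108 = 2^2 · 3^3.
g is a primitive root iff g^(108/q) ≢ 1 (mod 109) for each prime q ∈ {2, 3}.
g = 2: 2^54 ≡ 108; 2^36 ≡ 1 — hits 1, so not a primitive root.
g = 3: 3^54 ≡ 1 — hits 1, so not a primitive root.
g = 4: 4^54 ≡ 1 — hits 1, so not a primitive root.
g = 5: 5^54 ≡ 1 — hits 1, so not a primitive root.
g = 6: 6^54 ≡ 108; 6^36 ≡ 63 — none is 1, so 6 is a primitive root.
The smallest primitive root modulo 109 is 6.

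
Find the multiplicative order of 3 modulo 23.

11

Since 3 ∈ (Z/23Z)^×, its order divides φ(23) = 23 − 1 = 22 = 2 · 11.
Divisors of 22: 1, 2, 11, 22.
Test each divisor d:
3^1 ≡ 3 (mod 23)
3^2 ≡ 9 (mod 23)
3^11 ≡ 1 (mod 23) ✓
So ord_23(3) = 11.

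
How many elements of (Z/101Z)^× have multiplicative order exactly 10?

4

φ(101) = 101 − 1 = 100 = 2^2 · 5^2.
(Z/101Z)^× is cyclic (|G| = 100); a cyclic group of order m has exactly φ(d) elements of each order d | m, and none otherwise.
10 = 2 · 5 divides 100, and φ(10) = 4.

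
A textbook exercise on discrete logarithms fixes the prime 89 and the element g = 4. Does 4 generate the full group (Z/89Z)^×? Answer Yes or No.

No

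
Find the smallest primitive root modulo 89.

φ(89) = 89 − 1 = 88 = 2^3 · 11.
Test candidates g = 2, 3, … against the prime factors q ∈ {2, 11} of φ(89): g is a generator iff g^(88/q) ≢ 1 for every such q.
g = 2: 2^44 ≡ 1 — hits 1, so not a primitive root.
g = 3: 3^44 ≡ 88; 3^8 ≡ 64 — none is 1, so 3 is a primitive root.
The smallest primitive root modulo 89 is 3.

3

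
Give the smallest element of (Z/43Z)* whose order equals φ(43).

3

φ(43) = 43 − 1 = 42 = 2 · 3 · 7.
g is a primitive root iff g^(42/q) ≢ 1 (mod 43) for each prime q ∈ {2, 3, 7}.
g = 2: 2^21 ≡ 42; 2^14 ≡ 1 — hits 1, so not a primitive root.
g = 3: 3^21 ≡ 42; 3^14 ≡ 36; 3^6 ≡ 41 — none is 1, so 3 is a primitive root.
Hence the least primitive root of 43 is 3.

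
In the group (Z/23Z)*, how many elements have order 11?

10

φ(23) = 23 − 1 = 22 = 2 · 11.
Since (Z/23Z)^× is cyclic of order 22, the number of elements of order d is φ(d) when d | 22 and 0 otherwise.
11 | 22, and φ(11) = 11 − 1 = 10.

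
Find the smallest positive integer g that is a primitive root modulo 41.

6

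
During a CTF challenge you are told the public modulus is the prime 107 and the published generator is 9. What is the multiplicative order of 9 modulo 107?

53

The order of 9 must divide φ(107) = 107 − 1 = 106 = 2 · 53.
Divisors of 106: 1, 2, 53, 106.
Evaluate successive powers at the divisors of 106:
9^1 ≡ 9
9^2 ≡ 81
9^53 ≡ 1
So ord_107(9) = 53.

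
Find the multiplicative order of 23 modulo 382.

The order of 23 must divide φ(382) = φ(2)·φ(191) = 1·190 = 190 = 2 · 5 · 19.
Divisors of 190: 1, 2, 5, 10, 19, 38, 95, 190.
Check 23^d mod 382 for each divisor in increasing order:
23^1 ≡ 23 (mod 382)
23^2 ≡ 147 (mod 382)
23^5 ≡ 25 (mod 382)
23^10 ≡ 243 (mod 382)
23^19 ≡ 375 (mod 382)
23^38 ≡ 49 (mod 382)
23^95 ≡ 1 (mod 382) ✓
The smallest such exponent is 95, so the order of 23 is 95.

95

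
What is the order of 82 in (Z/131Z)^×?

130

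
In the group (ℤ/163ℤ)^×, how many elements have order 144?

0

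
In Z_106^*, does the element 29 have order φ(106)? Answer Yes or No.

φ(106) = φ(2)·φ(53) = 1·52 = 52 = 2^2 · 13.
Test 29^(52/q) mod 106 for each prime factor q of 52:
29^26 ≡ 1 (mod 106)  [q = 2: ≡ 1 ✗]
29^4 ≡ 49 (mod 106)  [q = 13: ≢ 1 ✓]
The check at q = 2 fails, so 29 generates a proper subgroup.

No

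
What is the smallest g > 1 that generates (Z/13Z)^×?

2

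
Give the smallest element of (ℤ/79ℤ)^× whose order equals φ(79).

3

φ(79) = 79 − 1 = 78 = 2 · 3 · 13.
Test candidates g = 2, 3, … against the prime factors q ∈ {2, 3, 13} of φ(79): g is a generator iff g^(78/q) ≢ 1 for every such q.
g = 2: 2^39 ≡ 1 — hits 1, so not a primitive root.
g = 3: 3^39 ≡ 78; 3^26 ≡ 23; 3^6 ≡ 18 — none is 1, so 3 is a primitive root.
Hence the least primitive root of 79 is 3.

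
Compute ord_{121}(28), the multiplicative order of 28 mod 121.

110

ord(28) | φ(121) = φ(11^2) = 11·(11−1) = 110 = 2 · 5 · 11.
Divisors of 110: 1, 2, 5, 10, 11, 22, 55, 110.
Compute 28^d (mod 121) for the divisors d until we hit 1:
28^1 ≡ 28
28^2 ≡ 58
28^5 ≡ 54
28^10 ≡ 12
28^11 ≡ 94
28^22 ≡ 3
28^55 ≡ 120
28^110 ≡ 1
The smallest such exponent is 110, so the order of 28 is 110.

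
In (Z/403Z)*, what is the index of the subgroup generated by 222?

Since 222 ∈ (Z/403Z)^×, its order divides φ(403) = φ(13·31) = (13−1)·(31−1) = 12·30 = 360 = 2^3 · 3^2 · 5.
Divisors of 360: 1, 2, 3, 4, 5, 6, 8, 9, 10, 12, 15, 18, 20, 24, 30, 36, 40, 45, 60, 72, 90, 120, 180, 360.
Check 222^d mod 403 for each divisor in increasing order:
222^1 ≡ 222 (mod 403)
222^2 ≡ 118 (mod 403)
222^3 ≡ 1 (mod 403) ✓
So ord_403(222) = 3, hence |⟨222⟩| = 3.
The index is φ(403) / ord(222) = 360 / 3 = 120.

120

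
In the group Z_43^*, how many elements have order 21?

12

φ(43) = 43 − 1 = 42 = 2 · 3 · 7.
In a cyclic group of order 42, there are φ(d) elements of order d for each divisor d of 42, and zero for non-divisors.
21 = 3 · 7 divides 42, and φ(21) = 12.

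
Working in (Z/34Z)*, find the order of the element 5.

16

ord(5) | φ(34) = φ(2)·φ(17) = 1·16 = 16 = 2^4.
Divisors of 16: 1, 2, 4, 8, 16.
Compute 5^d (mod 34) for the divisors d until we hit 1:
5^1 ≡ 5 (mod 34)
5^2 ≡ 25 (mod 34)
5^4 ≡ 13 (mod 34)
5^8 ≡ 33 (mod 34)
5^16 ≡ 1 (mod 34) ✓
Therefore the multiplicative order of 5 modulo 34 is 16.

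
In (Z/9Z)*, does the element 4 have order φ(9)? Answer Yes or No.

No

φ(9) = φ(3^2) = 3·(3−1) = 6 = 2 · 3.
4 is a primitive root mod 9 iff 4^(φ(9)/q) ≢ 1 for every prime q | φ(9), i.e. q ∈ {2, 3}.
4^3 ≡ 1 (mod 9)  [q = 2: ≡ 1 ✗]
4^2 ≡ 7 (mod 9)  [q = 3: ≢ 1 ✓]
4^3 ≡ 1 shows ord(4) | 3, strictly less than φ(9); not a primitive root.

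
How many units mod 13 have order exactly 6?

2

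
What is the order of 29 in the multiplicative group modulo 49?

7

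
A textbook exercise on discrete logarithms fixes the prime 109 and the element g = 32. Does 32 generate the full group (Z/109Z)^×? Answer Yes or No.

No

φ(109) = 109 − 1 = 108 = 2^2 · 3^3.
It suffices to check that the order of 32 is not a proper divisor of 108: compute 32^(108/q) for q ∈ {2, 3}.
32^54 ≡ 108 (mod 109)  [q = 2: ≢ 1 ✓]
32^36 ≡ 1 (mod 109)  [q = 3: ≡ 1 ✗]
32^36 ≡ 1 shows ord(32) | 36, strictly less than φ(109); not a primitive root.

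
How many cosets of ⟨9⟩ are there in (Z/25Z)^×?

2

Since 9 ∈ (Z/25Z)^×, its order divides φ(25) = φ(5^2) = 5·(5−1) = 20 = 2^2 · 5.
Divisors of 20: 1, 2, 4, 5, 10, 20.
Compute 9^d (mod 25) for the divisors d until we hit 1:
9^1 ≡ 9 (mod 25)
9^2 ≡ 6 (mod 25)
9^4 ≡ 11 (mod 25)
9^5 ≡ 24 (mod 25)
9^10 ≡ 1 (mod 25) ✓
Thus |⟨9⟩| = ord(9) = 10.
[(Z/25Z)^× : ⟨9⟩] = 20/10 = 2.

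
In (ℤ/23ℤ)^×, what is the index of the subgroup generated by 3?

The order of 3 must divide φ(23) = 23 − 1 = 22 = 2 · 11.
Divisors of 22: 1, 2, 11, 22.
Evaluate successive powers at the divisors of 22:
3^1 ≡ 3
3^2 ≡ 9
3^11 ≡ 1
So ord_23(3) = 11, hence |⟨3⟩| = 11.
Index = |(Z/23Z)^×| / |⟨3⟩| = 22 / 11 = 2.

2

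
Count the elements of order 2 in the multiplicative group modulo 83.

1

φ(83) = 83 − 1 = 82 = 2 · 41.
Since (Z/83Z)^× is cyclic of order 82, the number of elements of order d is φ(d) when d | 82 and 0 otherwise.
2 | 82, and φ(2) = 2 − 1 = 1.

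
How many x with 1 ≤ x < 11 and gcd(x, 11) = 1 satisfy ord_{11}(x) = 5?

φ(11) = 11 − 1 = 10 = 2 · 5.
Since (Z/11Z)^× is cyclic of order 10, the number of elements of order d is φ(d) when d | 10 and 0 otherwise.
5 | 10, and φ(5) = 5 − 1 = 4.

4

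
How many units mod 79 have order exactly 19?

0

φ(79) = 79 − 1 = 78 = 2 · 3 · 13.
(Z/79Z)^× is cyclic (|G| = 78); a cyclic group of order m has exactly φ(d) elements of each order d | m, and none otherwise.
19 does not divide 78, so no element of (Z/79Z)^× has order 19.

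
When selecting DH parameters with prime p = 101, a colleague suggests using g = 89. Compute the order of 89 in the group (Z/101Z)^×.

Since 89 ∈ (Z/101Z)^×, its order divides φ(101) = 101 − 1 = 100 = 2^2 · 5^2.
Divisors of 100: 1, 2, 4, 5, 10, 20, 25, 50, 100.
Evaluate successive powers at the divisors of 100:
89^1 ≡ 89 (mod 101)
89^2 ≡ 43 (mod 101)
89^4 ≡ 31 (mod 101)
89^5 ≡ 32 (mod 101)
89^10 ≡ 14 (mod 101)
89^20 ≡ 95 (mod 101)
89^25 ≡ 10 (mod 101)
89^50 ≡ 100 (mod 101)
89^100 ≡ 1 (mod 101) ✓
The smallest such exponent is 100, so the order of 89 is 100.

100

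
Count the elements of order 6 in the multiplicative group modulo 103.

2

φ(103) = 103 − 1 = 102 = 2 · 3 · 17.
In a cyclic group of order 102, there are φ(d) elements of order d for each divisor d of 102, and zero for non-divisors.
6 = 2 · 3 divides 102, and φ(6) = 2.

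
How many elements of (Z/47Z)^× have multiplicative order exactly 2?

1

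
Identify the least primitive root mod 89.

3

φ(89) = 89 − 1 = 88 = 2^3 · 11.
Test candidates g = 2, 3, … against the prime factors q ∈ {2, 11} of φ(89): g is a generator iff g^(88/q) ≢ 1 for every such q.
g = 2: 2^44 ≡ 1 — hits 1, so not a primitive root.
g = 3: 3^44 ≡ 88; 3^8 ≡ 64 — none is 1, so 3 is a primitive root.
So 3 is the smallest generator of (Z/89Z)^×.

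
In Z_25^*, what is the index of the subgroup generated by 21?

4

The order of 21 must divide φ(25) = φ(5^2) = 5·(5−1) = 20 = 2^2 · 5.
Divisors of 20: 1, 2, 4, 5, 10, 20.
Compute 21^d (mod 25) for the divisors d until we hit 1:
21^1 ≡ 21 (mod 25)
21^2 ≡ 16 (mod 25)
21^4 ≡ 6 (mod 25)
21^5 ≡ 1 (mod 25) ✓
Thus |⟨21⟩| = ord(21) = 5.
Index = |(Z/25Z)^×| / |⟨21⟩| = 20 / 5 = 4.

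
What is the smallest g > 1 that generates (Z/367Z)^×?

6

φ(367) = 367 − 1 = 366 = 2 · 3 · 61.
g is a primitive root iff g^(366/q) ≢ 1 (mod 367) for each prime q ∈ {2, 3, 61}.
g = 2: 2^183 ≡ 1 — hits 1, so not a primitive root.
g = 3: 3^183 ≡ 366; 3^122 ≡ 1 — hits 1, so not a primitive root.
g = 4: 4^183 ≡ 1 — hits 1, so not a primitive root.
g = 5: 5^183 ≡ 366; 5^122 ≡ 1 — hits 1, so not a primitive root.
g = 6: 6^183 ≡ 366; 6^122 ≡ 283; 6^6 ≡ 47 — none is 1, so 6 is a primitive root.
Hence the least primitive root of 367 is 6.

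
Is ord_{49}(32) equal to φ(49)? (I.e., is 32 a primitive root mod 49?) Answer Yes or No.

No

φ(49) = φ(7^2) = 7·(7−1) = 42 = 2 · 3 · 7.
An element g generates (Z/49Z)^× iff g^(42/q) ≢ 1 (mod 49) for each prime q ∈ {2, 3, 7}.
32^21 ≡ 1 (mod 49)  [q = 2: ≡ 1 ✗]
32^14 ≡ 30 (mod 49)  [q = 3: ≢ 1 ✓]
32^6 ≡ 22 (mod 49)  [q = 7: ≢ 1 ✓]
The check at q = 2 fails, so 32 generates a proper subgroup.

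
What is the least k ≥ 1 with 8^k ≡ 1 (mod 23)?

11

The order of 8 must divide φ(23) = 23 − 1 = 22 = 2 · 11.
Divisors of 22: 1, 2, 11, 22.
Evaluate successive powers at the divisors of 22:
8^1 ≡ 8
8^2 ≡ 18
8^11 ≡ 1
The smallest such exponent is 11, so the order of 8 is 11.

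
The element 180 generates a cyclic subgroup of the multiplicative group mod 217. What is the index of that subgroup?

30

ord(180) | φ(217) = φ(7·31) = (7−1)·(31−1) = 6·30 = 180 = 2^2 · 3^2 · 5.
Divisors of 180: 1, 2, 3, 4, 5, 6, 9, 10, 12, 15, 18, 20, 30, 36, 45, 60, 90, 180.
Compute 180^d (mod 217) for the divisors d until we hit 1:
180^1 ≡ 180
180^2 ≡ 67
180^3 ≡ 125
180^4 ≡ 149
180^5 ≡ 129
180^6 ≡ 1
So ord_217(180) = 6, hence |⟨180⟩| = 6.
[(Z/217Z)^× : ⟨180⟩] = 180/6 = 30.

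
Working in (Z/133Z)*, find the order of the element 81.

9

By Lagrange's theorem, ord_133(81) divides φ(133) = φ(7·19) = (7−1)·(19−1) = 6·18 = 108 = 2^2 · 3^3.
Divisors of 108: 1, 2, 3, 4, 6, 9, 12, 18, 27, 36, 54, 108.
Test each divisor d:
81^1 ≡ 81 (mod 133)
81^2 ≡ 44 (mod 133)
81^3 ≡ 106 (mod 133)
81^4 ≡ 74 (mod 133)
81^6 ≡ 64 (mod 133)
81^9 ≡ 1 (mod 133) ✓
The smallest such exponent is 9, so the order of 81 is 9.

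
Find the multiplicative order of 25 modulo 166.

41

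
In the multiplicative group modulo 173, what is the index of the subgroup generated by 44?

1

ord(44) | φ(173) = 173 − 1 = 172 = 2^2 · 43.
Divisors of 172: 1, 2, 4, 43, 86, 172.
Compute 44^d (mod 173) for the divisors d until we hit 1:
44^1 ≡ 44 (mod 173)
44^2 ≡ 33 (mod 173)
44^4 ≡ 51 (mod 173)
44^43 ≡ 80 (mod 173)
44^86 ≡ 172 (mod 173)
44^172 ≡ 1 (mod 173) ✓
The order of 44 is 172, so the subgroup it generates has 172 elements.
Index = |(Z/173Z)^×| / |⟨44⟩| = 172 / 172 = 1.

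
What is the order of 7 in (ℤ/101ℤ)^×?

100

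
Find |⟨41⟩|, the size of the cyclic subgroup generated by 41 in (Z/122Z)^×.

10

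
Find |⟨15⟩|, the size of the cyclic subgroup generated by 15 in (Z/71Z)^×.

35

Since 15 ∈ (Z/71Z)^×, its order divides φ(71) = 71 − 1 = 70 = 2 · 5 · 7.
Divisors of 70: 1, 2, 5, 7, 10, 14, 35, 70.
Check 15^d mod 71 for each divisor in increasing order:
15^1 ≡ 15
15^2 ≡ 12
15^5 ≡ 30
15^7 ≡ 5
15^10 ≡ 48
15^14 ≡ 25
15^35 ≡ 1
Hence ord(15) = 35.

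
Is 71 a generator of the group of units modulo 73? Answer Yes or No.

No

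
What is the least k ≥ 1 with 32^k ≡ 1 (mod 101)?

20

ord(32) | φ(101) = 101 − 1 = 100 = 2^2 · 5^2.
Divisors of 100: 1, 2, 4, 5, 10, 20, 25, 50, 100.
Evaluate successive powers at the divisors of 100:
32^1 ≡ 32
32^2 ≡ 14
32^4 ≡ 95
32^5 ≡ 10
32^10 ≡ 100
32^20 ≡ 1
Hence ord(32) = 20.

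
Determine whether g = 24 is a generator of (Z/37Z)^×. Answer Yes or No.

Yes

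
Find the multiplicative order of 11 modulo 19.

3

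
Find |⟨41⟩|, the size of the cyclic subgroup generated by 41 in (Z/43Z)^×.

7

The order of 41 must divide φ(43) = 43 − 1 = 42 = 2 · 3 · 7.
Divisors of 42: 1, 2, 3, 6, 7, 14, 21, 42.
Test each divisor d:
41^1 ≡ 41 (mod 43)
41^2 ≡ 4 (mod 43)
41^3 ≡ 35 (mod 43)
41^6 ≡ 21 (mod 43)
41^7 ≡ 1 (mod 43) ✓
The smallest such exponent is 7, so the order of 41 is 7.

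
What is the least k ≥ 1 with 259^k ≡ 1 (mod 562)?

280

ord(259) | φ(562) = φ(2)·φ(281) = 1·280 = 280 = 2^3 · 5 · 7.
Divisors of 280: 1, 2, 4, 5, 7, 8, 10, 14, 20, 28, 35, 40, 56, 70, 140, 280.
Evaluate successive powers at the divisors of 280:
259^1 ≡ 259
259^2 ≡ 203
259^4 ≡ 183
259^5 ≡ 189
259^7 ≡ 151
259^8 ≡ 331
259^10 ≡ 315
259^14 ≡ 321
259^20 ≡ 313
259^28 ≡ 195
259^35 ≡ 221
259^40 ≡ 181
259^56 ≡ 371
259^70 ≡ 509
259^140 ≡ 561
259^280 ≡ 1
So ord_562(259) = 280.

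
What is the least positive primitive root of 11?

2

φ(11) = 11 − 1 = 10 = 2 · 5.
Test candidates g = 2, 3, … against the prime factors q ∈ {2, 5} of φ(11): g is a generator iff g^(10/q) ≢ 1 for every such q.
g = 2: 2^5 ≡ 10; 2^2 ≡ 4 — none is 1, so 2 is a primitive root.
Hence the least primitive root of 11 is 2.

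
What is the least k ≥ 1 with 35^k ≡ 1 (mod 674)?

ord(35) | φ(674) = φ(2)·φ(337) = 1·336 = 336 = 2^4 · 3 · 7.
Divisors of 336: 1, 2, 3, 4, 6, 7, 8, 12, 14, 16, 21, 24, 28, 42, 48, 56, 84, 112, 168, 336.
Compute 35^d (mod 674) for the divisors d until we hit 1:
35^1 ≡ 35 (mod 674)
35^2 ≡ 551 (mod 674)
35^3 ≡ 413 (mod 674)
35^4 ≡ 301 (mod 674)
35^6 ≡ 47 (mod 674)
35^7 ≡ 297 (mod 674)
35^8 ≡ 285 (mod 674)
35^12 ≡ 187 (mod 674)
35^14 ≡ 589 (mod 674)
35^16 ≡ 345 (mod 674)
35^21 ≡ 367 (mod 674)
35^24 ≡ 595 (mod 674)
35^28 ≡ 485 (mod 674)
35^42 ≡ 563 (mod 674)
35^48 ≡ 175 (mod 674)
35^56 ≡ 673 (mod 674)
35^84 ≡ 189 (mod 674)
35^112 ≡ 1 (mod 674) ✓
Hence ord(35) = 112.

112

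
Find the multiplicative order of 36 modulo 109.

ord(36) | φ(109) = 109 − 1 = 108 = 2^2 · 3^3.
Divisors of 108: 1, 2, 3, 4, 6, 9, 12, 18, 27, 36, 54, 108.
Check 36^d mod 109 for each divisor in increasing order:
36^1 ≡ 36 (mod 109)
36^2 ≡ 97 (mod 109)
36^3 ≡ 4 (mod 109)
36^4 ≡ 35 (mod 109)
36^6 ≡ 16 (mod 109)
36^9 ≡ 64 (mod 109)
36^12 ≡ 38 (mod 109)
36^18 ≡ 63 (mod 109)
36^27 ≡ 108 (mod 109)
36^36 ≡ 45 (mod 109)
36^54 ≡ 1 (mod 109) ✓
So ord_109(36) = 54.

54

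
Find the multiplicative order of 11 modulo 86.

Since 11 ∈ (Z/86Z)^×, its order divides φ(86) = φ(2)·φ(43) = 1·42 = 42 = 2 · 3 · 7.
Divisors of 42: 1, 2, 3, 6, 7, 14, 21, 42.
Test each divisor d:
11^1 ≡ 11 (mod 86)
11^2 ≡ 35 (mod 86)
11^3 ≡ 41 (mod 86)
11^6 ≡ 47 (mod 86)
11^7 ≡ 1 (mod 86) ✓
Therefore the multiplicative order of 11 modulo 86 is 7.

7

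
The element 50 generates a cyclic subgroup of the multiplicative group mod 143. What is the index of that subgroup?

2

By Lagrange's theorem, ord_143(50) divides φ(143) = φ(11·13) = (11−1)·(13−1) = 10·12 = 120 = 2^3 · 3 · 5.
Divisors of 120: 1, 2, 3, 4, 5, 6, 8, 10, 12, 15, 20, 24, 30, 40, 60, 120.
Test each divisor d:
50^1 ≡ 50 (mod 143)
50^2 ≡ 69 (mod 143)
50^3 ≡ 18 (mod 143)
50^4 ≡ 42 (mod 143)
50^5 ≡ 98 (mod 143)
50^6 ≡ 38 (mod 143)
50^8 ≡ 48 (mod 143)
50^10 ≡ 23 (mod 143)
50^12 ≡ 14 (mod 143)
50^15 ≡ 109 (mod 143)
50^20 ≡ 100 (mod 143)
50^24 ≡ 53 (mod 143)
50^30 ≡ 12 (mod 143)
50^40 ≡ 133 (mod 143)
50^60 ≡ 1 (mod 143) ✓
The order of 50 is 60, so the subgroup it generates has 60 elements.
Index = |(Z/143Z)^×| / |⟨50⟩| = 120 / 60 = 2.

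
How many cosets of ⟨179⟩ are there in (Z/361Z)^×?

3

ord(179) | φ(361) = φ(19^2) = 19·(19−1) = 342 = 2 · 3^2 · 19.
Divisors of 342: 1, 2, 3, 6, 9, 18, 19, 38, 57, 114, 171, 342.
Check 179^d mod 361 for each divisor in increasing order:
179^1 ≡ 179
179^2 ≡ 273
179^3 ≡ 132
179^6 ≡ 96
179^9 ≡ 37
179^18 ≡ 286
179^19 ≡ 293
179^38 ≡ 292
179^57 ≡ 360
179^114 ≡ 1
So ord_361(179) = 114, hence |⟨179⟩| = 114.
[(Z/361Z)^× : ⟨179⟩] = 342/114 = 3.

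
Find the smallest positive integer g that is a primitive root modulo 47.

φ(47) = 47 − 1 = 46 = 2 · 23.
g is a primitive root iff g^(46/q) ≢ 1 (mod 47) for each prime q ∈ {2, 23}.
g = 2: 2^23 ≡ 1 — hits 1, so not a primitive root.
g = 3: 3^23 ≡ 1 — hits 1, so not a primitive root.
g = 4: 4^23 ≡ 1 — hits 1, so not a primitive root.
g = 5: 5^23 ≡ 46; 5^2 ≡ 25 — none is 1, so 5 is a primitive root.
Hence the least primitive root of 47 is 5.

5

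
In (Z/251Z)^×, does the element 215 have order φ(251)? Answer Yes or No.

φ(251) = 251 − 1 = 250 = 2 · 5^3.
Test 215^(250/q) mod 251 for each prime factor q of 250:
215^125 ≡ 250 (mod 251)  [q = 2: ≢ 1 ✓]
215^50 ≡ 20 (mod 251)  [q = 5: ≢ 1 ✓]
None equal 1, so ord_251(215) = 250: 215 is a primitive root.

Yes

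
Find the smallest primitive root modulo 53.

φ(53) = 53 − 1 = 52 = 2^2 · 13.
Test candidates g = 2, 3, … against the prime factors q ∈ {2, 13} of φ(53): g is a generator iff g^(52/q) ≢ 1 for every such q.
g = 2: 2^26 ≡ 52; 2^4 ≡ 16 — none is 1, so 2 is a primitive root.
The smallest primitive root modulo 53 is 2.

2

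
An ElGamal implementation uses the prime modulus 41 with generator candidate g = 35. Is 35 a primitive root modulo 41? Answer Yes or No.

Yes

φ(41) = 41 − 1 = 40 = 2^3 · 5.
Test 35^(40/q) mod 41 for each prime factor q of 40:
35^20 ≡ 40 (mod 41)  [q = 2: ≢ 1 ✓]
35^8 ≡ 10 (mod 41)  [q = 5: ≢ 1 ✓]
All checks pass, so 35 has order 40 and is a primitive root modulo 41.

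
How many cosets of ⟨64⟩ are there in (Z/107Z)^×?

Since 64 ∈ (Z/107Z)^×, its order divides φ(107) = 107 − 1 = 106 = 2 · 53.
Divisors of 106: 1, 2, 53, 106.
Compute 64^d (mod 107) for the divisors d until we hit 1:
64^1 ≡ 64 (mod 107)
64^2 ≡ 30 (mod 107)
64^53 ≡ 1 (mod 107) ✓
So ord_107(64) = 53, hence |⟨64⟩| = 53.
[(Z/107Z)^× : ⟨64⟩] = 106/53 = 2.

2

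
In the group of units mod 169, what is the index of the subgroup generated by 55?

ord(55) | φ(169) = φ(13^2) = 13·(13−1) = 156 = 2^2 · 3 · 13.
Divisors of 156: 1, 2, 3, 4, 6, 12, 13, 26, 39, 52, 78, 156.
Test each divisor d:
55^1 ≡ 55 (mod 169)
55^2 ≡ 152 (mod 169)
55^3 ≡ 79 (mod 169)
55^4 ≡ 120 (mod 169)
55^6 ≡ 157 (mod 169)
55^12 ≡ 144 (mod 169)
55^13 ≡ 146 (mod 169)
55^26 ≡ 22 (mod 169)
55^39 ≡ 1 (mod 169) ✓
The order of 55 is 39, so the subgroup it generates has 39 elements.
[(Z/169Z)^× : ⟨55⟩] = 156/39 = 4.

4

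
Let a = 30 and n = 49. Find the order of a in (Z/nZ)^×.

3

By Lagrange's theorem, ord_49(30) divides φ(49) = φ(7^2) = 7·(7−1) = 42 = 2 · 3 · 7.
Divisors of 42: 1, 2, 3, 6, 7, 14, 21, 42.
Evaluate successive powers at the divisors of 42:
30^1 ≡ 30
30^2 ≡ 18
30^3 ≡ 1
Therefore the multiplicative order of 30 modulo 49 is 3.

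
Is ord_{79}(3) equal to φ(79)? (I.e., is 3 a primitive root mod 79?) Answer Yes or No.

Yes

φ(79) = 79 − 1 = 78 = 2 · 3 · 13.
An element g generates (Z/79Z)^× iff g^(78/q) ≢ 1 (mod 79) for each prime q ∈ {2, 3, 13}.
3^39 ≡ 78 (mod 79)  [q = 2: ≢ 1 ✓]
3^26 ≡ 23 (mod 79)  [q = 3: ≢ 1 ✓]
3^6 ≡ 18 (mod 79)  [q = 13: ≢ 1 ✓]
Every test exponent gives a nontrivial residue, hence 3 generates the full group.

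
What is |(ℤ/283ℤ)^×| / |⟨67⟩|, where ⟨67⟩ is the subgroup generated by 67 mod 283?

3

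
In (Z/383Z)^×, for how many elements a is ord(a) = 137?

0

φ(383) = 383 − 1 = 382 = 2 · 191.
(Z/383Z)^× is cyclic (|G| = 382); a cyclic group of order m has exactly φ(d) elements of each order d | m, and none otherwise.
Here 382 is not a multiple of 137, so there are no elements of order 137.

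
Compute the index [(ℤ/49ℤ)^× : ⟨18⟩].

Since 18 ∈ (Z/49Z)^×, its order divides φ(49) = φ(7^2) = 7·(7−1) = 42 = 2 · 3 · 7.
Divisors of 42: 1, 2, 3, 6, 7, 14, 21, 42.
Evaluate successive powers at the divisors of 42:
18^1 ≡ 18 (mod 49)
18^2 ≡ 30 (mod 49)
18^3 ≡ 1 (mod 49) ✓
The order of 18 is 3, so the subgroup it generates has 3 elements.
[(Z/49Z)^× : ⟨18⟩] = 42/3 = 14.

14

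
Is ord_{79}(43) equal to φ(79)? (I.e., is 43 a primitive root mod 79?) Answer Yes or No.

Yes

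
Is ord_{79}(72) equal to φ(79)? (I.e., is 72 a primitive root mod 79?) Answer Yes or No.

No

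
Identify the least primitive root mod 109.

6

φ(109) = 109 − 1 = 108 = 2^2 · 3^3.
Test candidates g = 2, 3, … against the prime factors q ∈ {2, 3} of φ(109): g is a generator iff g^(108/q) ≢ 1 for every such q.
g = 2: 2^54 ≡ 108; 2^36 ≡ 1 — hits 1, so not a primitive root.
g = 3: 3^54 ≡ 1 — hits 1, so not a primitive root.
g = 4: 4^54 ≡ 1 — hits 1, so not a primitive root.
g = 5: 5^54 ≡ 1 — hits 1, so not a primitive root.
g = 6: 6^54 ≡ 108; 6^36 ≡ 63 — none is 1, so 6 is a primitive root.
So 6 is the smallest generator of (Z/109Z)^×.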